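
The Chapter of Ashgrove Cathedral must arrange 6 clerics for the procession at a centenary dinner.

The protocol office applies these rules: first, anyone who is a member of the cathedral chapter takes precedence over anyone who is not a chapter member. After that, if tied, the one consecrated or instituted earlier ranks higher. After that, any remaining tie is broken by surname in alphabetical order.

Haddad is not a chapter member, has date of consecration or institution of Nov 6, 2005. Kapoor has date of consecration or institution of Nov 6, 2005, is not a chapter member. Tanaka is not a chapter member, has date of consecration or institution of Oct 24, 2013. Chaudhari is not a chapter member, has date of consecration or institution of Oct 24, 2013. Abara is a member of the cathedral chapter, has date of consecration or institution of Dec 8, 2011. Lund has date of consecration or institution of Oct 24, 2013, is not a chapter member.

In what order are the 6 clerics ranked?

By the first rule: Abara (a member of the cathedral chapter); then Haddad, Kapoor, Chaudhari, Lund and Tanaka (each not a chapter member).
Among Haddad, Kapoor, Chaudhari, Lund and Tanaka, by date of consecration or institution (earlier first): Haddad and Kapoor (Nov 6, 2005) before Chaudhari, Lund and Tanaka (Oct 24, 2013).
Among Haddad and Kapoor, alphabetically by surname: Haddad before Kapoor.
Among Chaudhari, Lund and Tanaka, alphabetically by surname: Chaudhari before Lund before Tanaka.
Full order: Abara, Haddad, Kapoor, Chaudhari, Lund, Tanaka.

Abara, Haddad, Kapoor, Chaudhari, Lund, Tanaka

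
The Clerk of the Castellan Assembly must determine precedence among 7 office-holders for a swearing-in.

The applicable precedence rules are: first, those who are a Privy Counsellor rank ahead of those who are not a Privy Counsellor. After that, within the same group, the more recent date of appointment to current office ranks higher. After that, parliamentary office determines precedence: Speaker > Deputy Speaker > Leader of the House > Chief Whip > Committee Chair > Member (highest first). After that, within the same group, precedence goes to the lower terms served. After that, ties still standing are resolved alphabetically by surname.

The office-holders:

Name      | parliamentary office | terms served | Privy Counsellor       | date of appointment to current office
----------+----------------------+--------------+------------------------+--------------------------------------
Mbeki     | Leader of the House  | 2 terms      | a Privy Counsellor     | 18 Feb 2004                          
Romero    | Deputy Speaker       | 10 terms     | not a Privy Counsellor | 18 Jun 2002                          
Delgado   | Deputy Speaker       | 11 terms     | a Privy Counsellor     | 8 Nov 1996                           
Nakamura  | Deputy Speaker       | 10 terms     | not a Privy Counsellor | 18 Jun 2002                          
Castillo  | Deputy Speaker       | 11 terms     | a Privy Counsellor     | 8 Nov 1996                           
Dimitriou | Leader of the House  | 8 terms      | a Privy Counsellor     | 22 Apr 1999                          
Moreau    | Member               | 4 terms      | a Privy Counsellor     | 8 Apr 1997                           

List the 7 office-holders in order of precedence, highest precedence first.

Mbeki, Dimitriou, Moreau, Castillo, Delgado, Nakamura, Romero

By the first rule: Mbeki, Dimitriou, Moreau, Castillo and Delgado (each a Privy Counsellor); then Nakamura and Romero (both not a Privy Counsellor).
Among Mbeki, Dimitriou, Moreau, Castillo and Delgado, by date of appointment to current office (later first): Mbeki (18 Feb 2004) before Dimitriou (22 Apr 1999) before Moreau (8 Apr 1997) before Castillo and Delgado (8 Nov 1996).
Castillo and Delgado are each Deputy Speaker, so the next rule applies.
Castillo and Delgado both have terms served 11 terms, so the next rule applies.
Among Castillo and Delgado, alphabetically by surname: Castillo before Delgado.
Nakamura and Romero both have date of appointment to current office 18 Jun 2002, so the next rule applies.
Nakamura and Romero are each Deputy Speaker, so the next rule applies.
Nakamura and Romero both have terms served 10 terms, so the next rule applies.
Among Nakamura and Romero, alphabetically by surname: Nakamura before Romero.
Full order: Mbeki, Dimitriou, Moreau, Castillo, Delgado, Nakamura, Romero.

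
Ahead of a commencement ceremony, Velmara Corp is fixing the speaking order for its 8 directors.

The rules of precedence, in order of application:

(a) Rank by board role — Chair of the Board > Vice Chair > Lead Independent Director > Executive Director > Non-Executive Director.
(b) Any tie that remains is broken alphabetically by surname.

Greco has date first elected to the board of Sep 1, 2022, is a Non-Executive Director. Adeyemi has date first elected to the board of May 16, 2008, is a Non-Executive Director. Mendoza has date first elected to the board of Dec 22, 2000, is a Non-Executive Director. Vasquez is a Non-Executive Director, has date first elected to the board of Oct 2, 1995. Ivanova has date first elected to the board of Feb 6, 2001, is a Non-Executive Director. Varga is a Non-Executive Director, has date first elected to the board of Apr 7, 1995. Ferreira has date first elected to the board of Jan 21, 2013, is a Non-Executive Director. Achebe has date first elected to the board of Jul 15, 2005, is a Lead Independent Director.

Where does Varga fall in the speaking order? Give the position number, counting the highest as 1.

7

By board role: Achebe (Lead Independent Director); then Adeyemi, Ferreira, Greco, Ivanova, Mendoza, Varga and Vasquez (Non-Executive Director).
Among Adeyemi, Ferreira, Greco, Ivanova, Mendoza, Varga and Vasquez, alphabetically by surname: Adeyemi before Ferreira before Greco before Ivanova before Mendoza before Varga before Vasquez.
Order: Achebe, Adeyemi, Ferreira, Greco, Ivanova, Mendoza, Varga, Vasquez. So position 7.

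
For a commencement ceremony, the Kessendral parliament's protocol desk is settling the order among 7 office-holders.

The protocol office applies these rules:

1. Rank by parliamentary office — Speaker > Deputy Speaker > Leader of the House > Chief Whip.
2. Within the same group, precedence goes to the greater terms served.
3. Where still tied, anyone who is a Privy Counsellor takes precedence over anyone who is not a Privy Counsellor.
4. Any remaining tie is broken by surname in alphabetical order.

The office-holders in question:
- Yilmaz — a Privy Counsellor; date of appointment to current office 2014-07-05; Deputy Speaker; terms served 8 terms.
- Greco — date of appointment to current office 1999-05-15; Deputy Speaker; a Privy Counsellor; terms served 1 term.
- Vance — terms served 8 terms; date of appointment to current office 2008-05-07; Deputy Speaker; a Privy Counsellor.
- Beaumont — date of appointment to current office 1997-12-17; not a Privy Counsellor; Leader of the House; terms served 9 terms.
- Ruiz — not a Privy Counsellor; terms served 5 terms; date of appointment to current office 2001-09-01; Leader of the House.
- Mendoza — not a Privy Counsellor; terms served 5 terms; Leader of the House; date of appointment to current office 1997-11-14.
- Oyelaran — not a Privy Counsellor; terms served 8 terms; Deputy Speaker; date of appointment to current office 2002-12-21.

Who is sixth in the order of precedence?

By parliamentary office: Vance, Yilmaz, Oyelaran and Greco (Deputy Speaker); then Beaumont, Mendoza and Ruiz (Leader of the House).
Among Vance, Yilmaz, Oyelaran and Greco, by terms served (higher first): Vance, Yilmaz and Oyelaran (8 terms) before Greco (1 term).
Among Vance, Yilmaz and Oyelaran, a Privy Counsellor before not a Privy Counsellor: Vance and Yilmaz (a Privy Counsellor) before Oyelaran (not a Privy Counsellor).
Among Vance and Yilmaz, alphabetically by surname: Vance before Yilmaz.
Among Beaumont, Mendoza and Ruiz, by terms served (higher first): Beaumont (9 terms) before Mendoza and Ruiz (5 terms).
Mendoza and Ruiz are each not a Privy Counsellor, so the next rule applies.
Among Mendoza and Ruiz, alphabetically by surname: Mendoza before Ruiz.
Order: Vance, Yilmaz, Oyelaran, Greco, Beaumont, Mendoza, Ruiz.

Mendoza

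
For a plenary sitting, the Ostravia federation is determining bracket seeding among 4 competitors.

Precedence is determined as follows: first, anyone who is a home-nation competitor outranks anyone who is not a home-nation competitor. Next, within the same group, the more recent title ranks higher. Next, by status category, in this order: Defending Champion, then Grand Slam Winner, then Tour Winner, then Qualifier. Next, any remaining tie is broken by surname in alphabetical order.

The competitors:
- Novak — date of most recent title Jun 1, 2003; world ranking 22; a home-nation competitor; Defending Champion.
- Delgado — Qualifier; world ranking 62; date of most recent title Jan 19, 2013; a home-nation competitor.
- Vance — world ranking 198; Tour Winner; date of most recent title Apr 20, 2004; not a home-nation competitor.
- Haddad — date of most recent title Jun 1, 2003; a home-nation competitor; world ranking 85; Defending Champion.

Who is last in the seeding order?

Vance

By the first rule: Delgado, Haddad and Novak (each a home-nation competitor); then Vance (not a home-nation competitor).
Among Delgado, Haddad and Novak, by date of most recent title (later first): Delgado (Jan 19, 2013) before Haddad and Novak (Jun 1, 2003).
Haddad and Novak are each Defending Champion, so the next rule applies.
Among Haddad and Novak, alphabetically by surname: Haddad before Novak.
Order: Delgado, Haddad, Novak, Vance.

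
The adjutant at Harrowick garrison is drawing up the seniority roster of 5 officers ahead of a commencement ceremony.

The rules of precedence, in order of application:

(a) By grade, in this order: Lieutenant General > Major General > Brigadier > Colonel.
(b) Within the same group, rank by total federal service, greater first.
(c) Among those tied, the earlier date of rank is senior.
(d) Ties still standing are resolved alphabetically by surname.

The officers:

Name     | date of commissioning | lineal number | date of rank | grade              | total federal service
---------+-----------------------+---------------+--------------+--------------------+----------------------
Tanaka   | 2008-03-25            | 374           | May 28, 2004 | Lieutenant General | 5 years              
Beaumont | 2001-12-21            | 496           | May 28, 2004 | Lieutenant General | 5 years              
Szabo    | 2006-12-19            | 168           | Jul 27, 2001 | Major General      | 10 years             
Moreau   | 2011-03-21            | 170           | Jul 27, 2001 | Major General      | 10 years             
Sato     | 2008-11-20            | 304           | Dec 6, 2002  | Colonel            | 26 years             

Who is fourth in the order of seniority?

By grade: Beaumont and Tanaka (Lieutenant General); then Moreau and Szabo (Major General); then Sato (Colonel).
Beaumont and Tanaka both have total federal service 5 years, so the next rule applies.
Beaumont and Tanaka both have date of rank May 28, 2004, so the next rule applies.
Among Beaumont and Tanaka, alphabetically by surname: Beaumont before Tanaka.
Moreau and Szabo both have total federal service 10 years, so the next rule applies.
Moreau and Szabo both have date of rank Jul 27, 2001, so the next rule applies.
Among Moreau and Szabo, alphabetically by surname: Moreau before Szabo.
Order: Beaumont, Tanaka, Moreau, Szabo, Sato.

Szabo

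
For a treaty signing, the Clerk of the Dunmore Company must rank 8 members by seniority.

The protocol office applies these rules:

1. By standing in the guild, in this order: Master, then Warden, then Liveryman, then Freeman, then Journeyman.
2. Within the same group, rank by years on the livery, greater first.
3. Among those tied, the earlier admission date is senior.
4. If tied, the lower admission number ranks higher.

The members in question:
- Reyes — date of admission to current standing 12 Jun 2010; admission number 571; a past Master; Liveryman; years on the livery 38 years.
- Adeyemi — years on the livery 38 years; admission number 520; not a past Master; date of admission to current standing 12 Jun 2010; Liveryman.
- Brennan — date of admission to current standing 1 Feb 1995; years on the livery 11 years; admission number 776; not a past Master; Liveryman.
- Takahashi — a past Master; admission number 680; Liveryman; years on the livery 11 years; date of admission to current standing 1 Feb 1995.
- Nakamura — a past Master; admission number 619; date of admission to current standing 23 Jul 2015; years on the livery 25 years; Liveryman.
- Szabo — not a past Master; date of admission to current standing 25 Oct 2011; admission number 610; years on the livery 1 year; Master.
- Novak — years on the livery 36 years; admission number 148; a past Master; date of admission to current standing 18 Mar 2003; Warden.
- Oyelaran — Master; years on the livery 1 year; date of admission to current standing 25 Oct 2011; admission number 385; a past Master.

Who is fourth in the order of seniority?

Adeyemi

By standing in the guild: Oyelaran and Szabo (Master); then Novak (Warden); then Adeyemi, Reyes, Nakamura, Takahashi and Brennan (Liveryman).
Oyelaran and Szabo both have years on the livery 1 year, so the next rule applies.
Oyelaran and Szabo both have date of admission to current standing 25 Oct 2011, so the next rule applies.
Among Oyelaran and Szabo, by admission number (lower first): Oyelaran (385) before Szabo (610).
Among Adeyemi, Reyes, Nakamura, Takahashi and Brennan, by years on the livery (higher first): Adeyemi and Reyes (38 years) before Nakamura (25 years) before Takahashi and Brennan (11 years).
Adeyemi and Reyes both have date of admission to current standing 12 Jun 2010, so the next rule applies.
Among Adeyemi and Reyes, by admission number (lower first): Adeyemi (520) before Reyes (571).
Takahashi and Brennan both have date of admission to current standing 1 Feb 1995, so the next rule applies.
Among Takahashi and Brennan, by admission number (lower first): Takahashi (680) before Brennan (776).
Order: Oyelaran, Szabo, Novak, Adeyemi, Reyes, Nakamura, Takahashi, Brennan.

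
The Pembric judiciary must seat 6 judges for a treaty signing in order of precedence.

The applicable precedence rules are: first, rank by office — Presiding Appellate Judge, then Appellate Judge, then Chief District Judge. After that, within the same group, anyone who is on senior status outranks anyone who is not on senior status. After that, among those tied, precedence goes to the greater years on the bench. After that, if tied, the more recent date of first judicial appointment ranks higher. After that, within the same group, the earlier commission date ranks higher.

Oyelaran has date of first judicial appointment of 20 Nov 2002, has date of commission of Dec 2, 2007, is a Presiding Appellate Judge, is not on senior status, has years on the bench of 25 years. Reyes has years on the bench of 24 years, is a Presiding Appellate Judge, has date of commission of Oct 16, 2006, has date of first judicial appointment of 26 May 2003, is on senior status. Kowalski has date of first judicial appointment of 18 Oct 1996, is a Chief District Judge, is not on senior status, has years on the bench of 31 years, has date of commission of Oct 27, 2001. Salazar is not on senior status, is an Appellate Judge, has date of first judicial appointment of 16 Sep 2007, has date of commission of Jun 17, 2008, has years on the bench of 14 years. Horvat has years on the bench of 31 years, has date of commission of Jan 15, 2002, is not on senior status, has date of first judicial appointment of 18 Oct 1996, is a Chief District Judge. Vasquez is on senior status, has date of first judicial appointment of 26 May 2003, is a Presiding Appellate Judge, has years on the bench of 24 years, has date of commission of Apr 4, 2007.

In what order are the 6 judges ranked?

By office: Reyes, Vasquez and Oyelaran (Presiding Appellate Judge); then Salazar (Appellate Judge); then Kowalski and Horvat (Chief District Judge).
Among Reyes, Vasquez and Oyelaran, on senior status before not on senior status: Reyes and Vasquez (on senior status) before Oyelaran (not on senior status).
Reyes and Vasquez both have years on the bench 24 years, so the next rule applies.
Reyes and Vasquez both have date of first judicial appointment 26 May 2003, so the next rule applies.
Among Reyes and Vasquez, by date of commission (earlier first): Reyes (Oct 16, 2006) before Vasquez (Apr 4, 2007).
Kowalski and Horvat are each not on senior status, so the next rule applies.
Kowalski and Horvat both have years on the bench 31 years, so the next rule applies.
Kowalski and Horvat both have date of first judicial appointment 18 Oct 1996, so the next rule applies.
Among Kowalski and Horvat, by date of commission (earlier first): Kowalski (Oct 27, 2001) before Horvat (Jan 15, 2002).
Full order: Reyes, Vasquez, Oyelaran, Salazar, Kowalski, Horvat.

Reyes, Vasquez, Oyelaran, Salazar, Kowalski, Horvat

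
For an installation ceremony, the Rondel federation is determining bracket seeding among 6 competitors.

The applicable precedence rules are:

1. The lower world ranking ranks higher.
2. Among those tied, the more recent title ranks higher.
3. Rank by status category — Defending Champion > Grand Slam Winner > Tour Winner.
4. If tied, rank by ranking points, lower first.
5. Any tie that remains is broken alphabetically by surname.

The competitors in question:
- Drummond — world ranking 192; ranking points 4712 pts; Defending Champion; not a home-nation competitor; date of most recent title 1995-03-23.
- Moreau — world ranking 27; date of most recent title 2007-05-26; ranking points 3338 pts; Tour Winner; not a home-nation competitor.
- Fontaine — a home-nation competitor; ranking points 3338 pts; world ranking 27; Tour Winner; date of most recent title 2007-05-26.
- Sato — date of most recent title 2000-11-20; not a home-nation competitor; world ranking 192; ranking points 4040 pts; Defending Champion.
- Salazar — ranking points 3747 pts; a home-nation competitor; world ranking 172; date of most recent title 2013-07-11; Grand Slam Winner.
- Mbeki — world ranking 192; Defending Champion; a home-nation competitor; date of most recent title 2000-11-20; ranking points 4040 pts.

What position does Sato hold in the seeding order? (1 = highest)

5

By world ranking (lower first): Fontaine and Moreau (both 27); then Salazar (172); then Mbeki, Sato and Drummond (each 192).
Fontaine and Moreau both have date of most recent title 2007-05-26, so the next rule applies.
Fontaine and Moreau are each Tour Winner, so the next rule applies.
Fontaine and Moreau both have ranking points 3338 pts, so the next rule applies.
Among Fontaine and Moreau, alphabetically by surname: Fontaine before Moreau.
Among Mbeki, Sato and Drummond, by date of most recent title (later first): Mbeki and Sato (2000-11-20) before Drummond (1995-03-23).
Mbeki and Sato are each Defending Champion, so the next rule applies.
Mbeki and Sato both have ranking points 4040 pts, so the next rule applies.
Among Mbeki and Sato, alphabetically by surname: Mbeki before Sato.
Order: Fontaine, Moreau, Salazar, Mbeki, Sato, Drummond. So position 5.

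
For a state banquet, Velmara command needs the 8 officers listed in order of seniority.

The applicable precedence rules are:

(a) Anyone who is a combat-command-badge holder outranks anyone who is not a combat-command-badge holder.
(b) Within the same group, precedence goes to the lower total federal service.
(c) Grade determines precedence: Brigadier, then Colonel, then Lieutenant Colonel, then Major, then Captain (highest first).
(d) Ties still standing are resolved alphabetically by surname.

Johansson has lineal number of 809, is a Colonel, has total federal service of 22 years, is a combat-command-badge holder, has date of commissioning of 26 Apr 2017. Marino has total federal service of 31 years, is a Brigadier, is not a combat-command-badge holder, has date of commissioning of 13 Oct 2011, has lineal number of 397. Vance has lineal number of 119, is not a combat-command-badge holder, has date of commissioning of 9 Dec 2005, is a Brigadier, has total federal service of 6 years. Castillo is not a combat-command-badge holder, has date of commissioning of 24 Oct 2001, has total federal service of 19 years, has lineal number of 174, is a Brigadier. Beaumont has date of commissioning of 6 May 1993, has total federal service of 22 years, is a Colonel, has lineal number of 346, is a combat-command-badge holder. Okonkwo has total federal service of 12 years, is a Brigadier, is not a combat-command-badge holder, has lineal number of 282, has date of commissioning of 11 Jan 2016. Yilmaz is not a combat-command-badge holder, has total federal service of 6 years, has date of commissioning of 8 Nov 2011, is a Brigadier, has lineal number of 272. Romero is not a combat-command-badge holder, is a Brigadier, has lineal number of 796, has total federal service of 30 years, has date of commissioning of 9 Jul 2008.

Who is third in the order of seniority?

Vance

By the first rule: Beaumont and Johansson (both a combat-command-badge holder); then Vance, Yilmaz, Okonkwo, Castillo, Romero and Marino (each not a combat-command-badge holder).
Beaumont and Johansson both have total federal service 22 years, so the next rule applies.
Beaumont and Johansson are each Colonel, so the next rule applies.
Among Beaumont and Johansson, alphabetically by surname: Beaumont before Johansson.
Among Vance, Yilmaz, Okonkwo, Castillo, Romero and Marino, by total federal service (lower first): Vance and Yilmaz (6 years) before Okonkwo (12 years) before Castillo (19 years) before Romero (30 years) before Marino (31 years).
Vance and Yilmaz are each Brigadier, so the next rule applies.
Among Vance and Yilmaz, alphabetically by surname: Vance before Yilmaz.
Order: Beaumont, Johansson, Vance, Yilmaz, Okonkwo, Castillo, Romero, Marino.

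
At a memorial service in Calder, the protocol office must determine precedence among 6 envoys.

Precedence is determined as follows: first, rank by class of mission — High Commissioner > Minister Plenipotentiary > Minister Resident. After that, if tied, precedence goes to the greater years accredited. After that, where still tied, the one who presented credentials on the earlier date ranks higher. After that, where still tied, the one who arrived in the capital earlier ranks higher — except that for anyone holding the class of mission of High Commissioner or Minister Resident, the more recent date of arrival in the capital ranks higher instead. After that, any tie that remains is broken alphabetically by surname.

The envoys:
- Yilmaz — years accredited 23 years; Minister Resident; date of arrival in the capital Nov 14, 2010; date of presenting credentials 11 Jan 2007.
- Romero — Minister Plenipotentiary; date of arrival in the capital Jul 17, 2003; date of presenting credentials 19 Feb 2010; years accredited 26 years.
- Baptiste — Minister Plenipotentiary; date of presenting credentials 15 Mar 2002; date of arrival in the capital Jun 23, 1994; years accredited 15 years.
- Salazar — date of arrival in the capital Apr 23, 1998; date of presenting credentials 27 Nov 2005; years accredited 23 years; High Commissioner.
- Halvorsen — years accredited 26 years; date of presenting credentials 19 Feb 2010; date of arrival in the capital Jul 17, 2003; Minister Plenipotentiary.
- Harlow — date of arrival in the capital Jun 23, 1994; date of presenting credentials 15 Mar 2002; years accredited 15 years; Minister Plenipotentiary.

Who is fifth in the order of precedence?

Harlow

By class of mission: Salazar (High Commissioner); then Halvorsen, Romero, Baptiste and Harlow (Minister Plenipotentiary); then Yilmaz (Minister Resident).
Among Halvorsen, Romero, Baptiste and Harlow, by years accredited (higher first): Halvorsen and Romero (26 years) before Baptiste and Harlow (15 years).
Halvorsen and Romero both have date of presenting credentials 19 Feb 2010, so the next rule applies.
Halvorsen and Romero both have date of arrival in the capital Jul 17, 2003, so the next rule applies.
Among Halvorsen and Romero, alphabetically by surname: Halvorsen before Romero.
Baptiste and Harlow both have date of presenting credentials 15 Mar 2002, so the next rule applies.
Baptiste and Harlow both have date of arrival in the capital Jun 23, 1994, so the next rule applies.
Among Baptiste and Harlow, alphabetically by surname: Baptiste before Harlow.
Order: Salazar, Halvorsen, Romero, Baptiste, Harlow, Yilmaz.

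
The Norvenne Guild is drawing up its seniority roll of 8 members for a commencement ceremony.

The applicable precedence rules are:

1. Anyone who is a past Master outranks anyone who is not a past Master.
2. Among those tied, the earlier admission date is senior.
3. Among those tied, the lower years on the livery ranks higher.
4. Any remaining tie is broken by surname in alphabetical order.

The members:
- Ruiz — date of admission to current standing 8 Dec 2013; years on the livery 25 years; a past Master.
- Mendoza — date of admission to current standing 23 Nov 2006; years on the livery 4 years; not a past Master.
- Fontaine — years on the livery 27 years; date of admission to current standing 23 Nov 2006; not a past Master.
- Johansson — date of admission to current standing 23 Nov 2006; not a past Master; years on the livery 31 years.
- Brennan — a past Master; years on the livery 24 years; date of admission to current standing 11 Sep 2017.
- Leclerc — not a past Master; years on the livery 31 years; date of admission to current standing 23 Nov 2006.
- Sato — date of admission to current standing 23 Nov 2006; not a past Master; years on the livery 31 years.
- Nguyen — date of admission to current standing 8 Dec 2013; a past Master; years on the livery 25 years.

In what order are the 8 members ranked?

By the first rule: Nguyen, Ruiz and Brennan (each a past Master); then Mendoza, Fontaine, Johansson, Leclerc and Sato (each not a past Master).
Among Nguyen, Ruiz and Brennan, by date of admission to current standing (earlier first): Nguyen and Ruiz (8 Dec 2013) before Brennan (11 Sep 2017).
Nguyen and Ruiz both have years on the livery 25 years, so the next rule applies.
Among Nguyen and Ruiz, alphabetically by surname: Nguyen before Ruiz.
Mendoza, Fontaine, Johansson, Leclerc and Sato all have date of admission to current standing 23 Nov 2006, so the next rule applies.
Among Mendoza, Fontaine, Johansson, Leclerc and Sato, by years on the livery (lower first): Mendoza (4 years) before Fontaine (27 years) before Johansson, Leclerc and Sato (31 years).
Among Johansson, Leclerc and Sato, alphabetically by surname: Johansson before Leclerc before Sato.
Full order: Nguyen, Ruiz, Brennan, Mendoza, Fontaine, Johansson, Leclerc, Sato.

Nguyen, Ruiz, Brennan, Mendoza, Fontaine, Johansson, Leclerc, Sato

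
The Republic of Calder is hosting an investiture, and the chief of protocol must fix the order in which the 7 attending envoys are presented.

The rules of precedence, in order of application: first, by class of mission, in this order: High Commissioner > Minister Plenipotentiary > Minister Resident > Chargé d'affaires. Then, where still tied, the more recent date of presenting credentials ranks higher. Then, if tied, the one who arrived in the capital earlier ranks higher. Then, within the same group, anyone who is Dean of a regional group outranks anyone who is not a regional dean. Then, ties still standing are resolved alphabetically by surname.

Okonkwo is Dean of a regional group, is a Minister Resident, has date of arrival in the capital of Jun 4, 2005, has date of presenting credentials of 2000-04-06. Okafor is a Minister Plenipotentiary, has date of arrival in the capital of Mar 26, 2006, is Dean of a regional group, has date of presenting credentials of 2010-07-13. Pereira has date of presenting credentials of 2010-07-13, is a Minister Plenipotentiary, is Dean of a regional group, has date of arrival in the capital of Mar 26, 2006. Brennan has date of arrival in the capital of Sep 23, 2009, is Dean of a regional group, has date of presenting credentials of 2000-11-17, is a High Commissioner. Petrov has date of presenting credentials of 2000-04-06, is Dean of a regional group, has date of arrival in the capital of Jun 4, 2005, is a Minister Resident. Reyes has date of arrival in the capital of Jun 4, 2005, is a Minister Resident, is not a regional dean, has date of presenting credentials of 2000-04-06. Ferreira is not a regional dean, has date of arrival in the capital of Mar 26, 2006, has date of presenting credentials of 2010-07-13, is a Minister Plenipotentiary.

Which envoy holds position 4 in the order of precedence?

By class of mission: Brennan (High Commissioner); then Okafor, Pereira and Ferreira (Minister Plenipotentiary); then Okonkwo, Petrov and Reyes (Minister Resident).
Okafor, Pereira and Ferreira all have date of presenting credentials 2010-07-13, so the next rule applies.
Okafor, Pereira and Ferreira all have date of arrival in the capital Mar 26, 2006, so the next rule applies.
Among Okafor, Pereira and Ferreira, Dean of a regional group before not a regional dean: Okafor and Pereira (Dean of a regional group) before Ferreira (not a regional dean).
Among Okafor and Pereira, alphabetically by surname: Okafor before Pereira.
Okonkwo, Petrov and Reyes all have date of presenting credentials 2000-04-06, so the next rule applies.
Okonkwo, Petrov and Reyes all have date of arrival in the capital Jun 4, 2005, so the next rule applies.
Among Okonkwo, Petrov and Reyes, Dean of a regional group before not a regional dean: Okonkwo and Petrov (Dean of a regional group) before Reyes (not a regional dean).
Among Okonkwo and Petrov, alphabetically by surname: Okonkwo before Petrov.
Order: Brennan, Okafor, Pereira, Ferreira, Okonkwo, Petrov, Reyes.

Ferreira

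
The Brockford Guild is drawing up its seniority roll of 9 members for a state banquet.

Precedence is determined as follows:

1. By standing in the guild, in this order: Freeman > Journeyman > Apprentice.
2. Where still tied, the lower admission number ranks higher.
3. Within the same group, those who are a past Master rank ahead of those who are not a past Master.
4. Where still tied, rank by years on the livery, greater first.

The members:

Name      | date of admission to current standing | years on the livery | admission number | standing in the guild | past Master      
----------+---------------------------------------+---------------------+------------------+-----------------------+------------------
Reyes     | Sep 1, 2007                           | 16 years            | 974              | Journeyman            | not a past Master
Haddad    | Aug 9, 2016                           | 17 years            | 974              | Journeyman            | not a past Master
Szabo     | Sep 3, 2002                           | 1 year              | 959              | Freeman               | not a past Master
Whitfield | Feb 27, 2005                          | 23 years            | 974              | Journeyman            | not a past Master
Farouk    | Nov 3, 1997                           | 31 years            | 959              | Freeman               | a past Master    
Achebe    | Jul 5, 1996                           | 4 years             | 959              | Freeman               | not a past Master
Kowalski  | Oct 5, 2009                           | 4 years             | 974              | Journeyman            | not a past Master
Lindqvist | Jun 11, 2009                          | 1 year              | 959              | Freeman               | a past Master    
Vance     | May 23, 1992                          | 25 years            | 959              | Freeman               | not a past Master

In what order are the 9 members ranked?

By standing in the guild: Farouk, Lindqvist, Vance, Achebe and Szabo (Freeman); then Whitfield, Haddad, Reyes and Kowalski (Journeyman).
Farouk, Lindqvist, Vance, Achebe and Szabo all have admission number 959, so the next rule applies.
Among Farouk, Lindqvist, Vance, Achebe and Szabo, a past Master before not a past Master: Farouk and Lindqvist (a past Master) before Vance, Achebe and Szabo (not a past Master).
Among Farouk and Lindqvist, by years on the livery (higher first): Farouk (31 years) before Lindqvist (1 year).
Among Vance, Achebe and Szabo, by years on the livery (higher first): Vance (25 years) before Achebe (4 years) before Szabo (1 year).
Whitfield, Haddad, Reyes and Kowalski all have admission number 974, so the next rule applies.
Whitfield, Haddad, Reyes and Kowalski are each not a past Master, so the next rule applies.
Among Whitfield, Haddad, Reyes and Kowalski, by years on the livery (higher first): Whitfield (23 years) before Haddad (17 years) before Reyes (16 years) before Kowalski (4 years).
Full order: Farouk, Lindqvist, Vance, Achebe, Szabo, Whitfield, Haddad, Reyes, Kowalski.

Farouk, Lindqvist, Vance, Achebe, Szabo, Whitfield, Haddad, Reyes, Kowalski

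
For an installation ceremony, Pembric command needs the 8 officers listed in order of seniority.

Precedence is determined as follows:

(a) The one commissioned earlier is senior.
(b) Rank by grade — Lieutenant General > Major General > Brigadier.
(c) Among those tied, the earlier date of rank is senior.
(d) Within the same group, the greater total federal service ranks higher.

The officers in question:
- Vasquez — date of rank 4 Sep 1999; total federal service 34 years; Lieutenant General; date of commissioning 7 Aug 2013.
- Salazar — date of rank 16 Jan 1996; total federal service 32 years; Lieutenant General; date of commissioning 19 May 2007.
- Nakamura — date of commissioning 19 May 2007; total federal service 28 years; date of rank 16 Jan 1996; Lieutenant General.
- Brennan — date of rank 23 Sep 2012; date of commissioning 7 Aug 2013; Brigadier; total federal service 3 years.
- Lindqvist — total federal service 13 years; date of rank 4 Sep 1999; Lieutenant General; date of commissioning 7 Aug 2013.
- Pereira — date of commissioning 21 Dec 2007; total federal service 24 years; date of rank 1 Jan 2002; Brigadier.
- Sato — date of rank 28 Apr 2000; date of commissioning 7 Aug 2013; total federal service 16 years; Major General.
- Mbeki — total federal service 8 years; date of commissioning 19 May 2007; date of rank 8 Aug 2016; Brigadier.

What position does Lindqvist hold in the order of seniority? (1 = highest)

6

By date of commissioning (earlier first): Salazar, Nakamura and Mbeki (each 19 May 2007); then Pereira (21 Dec 2007); then Vasquez, Lindqvist, Sato and Brennan (each 7 Aug 2013).
Among Salazar, Nakamura and Mbeki, by grade: Salazar and Nakamura (Lieutenant General) before Mbeki (Brigadier).
Salazar and Nakamura both have date of rank 16 Jan 1996, so the next rule applies.
Among Salazar and Nakamura, by total federal service (higher first): Salazar (32 years) before Nakamura (28 years).
Among Vasquez, Lindqvist, Sato and Brennan, by grade: Vasquez and Lindqvist (Lieutenant General) before Sato (Major General) before Brennan (Brigadier).
Vasquez and Lindqvist both have date of rank 4 Sep 1999, so the next rule applies.
Among Vasquez and Lindqvist, by total federal service (higher first): Vasquez (34 years) before Lindqvist (13 years).
Order: Salazar, Nakamura, Mbeki, Pereira, Vasquez, Lindqvist, Sato, Brennan. So position 6.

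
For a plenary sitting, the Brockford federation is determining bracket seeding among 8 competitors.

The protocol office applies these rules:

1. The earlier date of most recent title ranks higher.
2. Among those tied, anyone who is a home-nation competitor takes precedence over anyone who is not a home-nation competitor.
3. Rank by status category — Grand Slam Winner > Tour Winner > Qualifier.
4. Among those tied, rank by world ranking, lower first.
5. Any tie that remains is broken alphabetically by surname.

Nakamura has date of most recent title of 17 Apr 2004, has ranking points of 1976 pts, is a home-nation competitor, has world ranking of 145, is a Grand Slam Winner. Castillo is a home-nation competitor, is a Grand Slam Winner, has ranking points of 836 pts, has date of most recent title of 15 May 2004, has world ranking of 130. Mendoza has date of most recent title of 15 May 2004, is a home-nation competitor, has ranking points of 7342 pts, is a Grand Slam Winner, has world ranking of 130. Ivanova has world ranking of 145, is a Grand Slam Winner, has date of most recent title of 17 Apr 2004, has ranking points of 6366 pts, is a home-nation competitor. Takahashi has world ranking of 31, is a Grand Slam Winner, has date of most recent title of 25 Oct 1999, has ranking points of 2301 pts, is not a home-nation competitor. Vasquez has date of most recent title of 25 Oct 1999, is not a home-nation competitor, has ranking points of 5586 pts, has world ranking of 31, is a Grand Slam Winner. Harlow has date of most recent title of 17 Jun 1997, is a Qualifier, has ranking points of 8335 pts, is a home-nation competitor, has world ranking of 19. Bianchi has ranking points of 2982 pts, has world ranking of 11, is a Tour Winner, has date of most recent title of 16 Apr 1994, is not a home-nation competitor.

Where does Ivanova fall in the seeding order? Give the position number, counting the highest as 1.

5

By date of most recent title (earlier first): Bianchi (16 Apr 1994); then Harlow (17 Jun 1997); then Takahashi and Vasquez (both 25 Oct 1999); then Ivanova and Nakamura (both 17 Apr 2004); then Castillo and Mendoza (both 15 May 2004).
Takahashi and Vasquez are each not a home-nation competitor, so the next rule applies.
Takahashi and Vasquez are each Grand Slam Winner, so the next rule applies.
Takahashi and Vasquez both have world ranking 31, so the next rule applies.
Among Takahashi and Vasquez, alphabetically by surname: Takahashi before Vasquez.
Ivanova and Nakamura are each a home-nation competitor, so the next rule applies.
Ivanova and Nakamura are each Grand Slam Winner, so the next rule applies.
Ivanova and Nakamura both have world ranking 145, so the next rule applies.
Among Ivanova and Nakamura, alphabetically by surname: Ivanova before Nakamura.
Castillo and Mendoza are each a home-nation competitor, so the next rule applies.
Castillo and Mendoza are each Grand Slam Winner, so the next rule applies.
Castillo and Mendoza both have world ranking 130, so the next rule applies.
Among Castillo and Mendoza, alphabetically by surname: Castillo before Mendoza.
Order: Bianchi, Harlow, Takahashi, Vasquez, Ivanova, Nakamura, Castillo, Mendoza. So position 5.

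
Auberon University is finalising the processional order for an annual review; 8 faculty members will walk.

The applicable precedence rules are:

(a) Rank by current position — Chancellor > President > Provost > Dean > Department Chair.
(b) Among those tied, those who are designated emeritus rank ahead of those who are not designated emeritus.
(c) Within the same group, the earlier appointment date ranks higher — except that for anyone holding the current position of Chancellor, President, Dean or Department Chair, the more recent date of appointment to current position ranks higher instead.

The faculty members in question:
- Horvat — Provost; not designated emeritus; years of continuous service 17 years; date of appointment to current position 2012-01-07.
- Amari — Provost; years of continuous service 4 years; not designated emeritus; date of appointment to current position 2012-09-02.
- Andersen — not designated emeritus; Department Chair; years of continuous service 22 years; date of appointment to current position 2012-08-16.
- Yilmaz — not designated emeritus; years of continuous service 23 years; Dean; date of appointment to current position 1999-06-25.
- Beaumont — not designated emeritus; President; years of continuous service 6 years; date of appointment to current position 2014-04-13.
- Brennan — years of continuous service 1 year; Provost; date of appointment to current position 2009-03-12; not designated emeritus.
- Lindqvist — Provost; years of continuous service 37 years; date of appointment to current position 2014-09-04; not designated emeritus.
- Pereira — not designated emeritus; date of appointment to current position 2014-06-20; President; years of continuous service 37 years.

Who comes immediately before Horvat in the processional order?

Brennan

By current position: Pereira and Beaumont (President); then Brennan, Horvat, Amari and Lindqvist (Provost); then Yilmaz (Dean); then Andersen (Department Chair).
Pereira and Beaumont are each not designated emeritus, so the next rule applies.
Among Pereira and Beaumont, by date of appointment to current position (later first) (reversed rule for this group): Pereira (2014-06-20) before Beaumont (2014-04-13).
Brennan, Horvat, Amari and Lindqvist are each not designated emeritus, so the next rule applies.
Among Brennan, Horvat, Amari and Lindqvist, by date of appointment to current position (earlier first): Brennan (2009-03-12) before Horvat (2012-01-07) before Amari (2012-09-02) before Lindqvist (2014-09-04).
Order: Pereira, Beaumont, Brennan, Horvat, Amari, Lindqvist, Yilmaz, Andersen.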